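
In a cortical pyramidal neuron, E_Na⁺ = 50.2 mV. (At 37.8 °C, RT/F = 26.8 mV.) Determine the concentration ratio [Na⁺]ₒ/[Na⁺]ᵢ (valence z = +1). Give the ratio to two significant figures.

6.5

ln([out]/[in]) = E·z/(26.8) = 50.2 × 1 / 26.8 = 1.8731
[out]/[in] = e^(1.8731) = 6.509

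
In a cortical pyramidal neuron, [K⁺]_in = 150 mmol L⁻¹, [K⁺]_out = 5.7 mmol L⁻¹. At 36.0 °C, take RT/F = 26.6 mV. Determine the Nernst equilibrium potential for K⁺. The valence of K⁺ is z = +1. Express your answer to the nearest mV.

-87 mV

E = (26.6/z) · ln([K⁺]_out/[K⁺]_in) with z = +1.
= (26.6/1) · ln(5.7/150) = 26.60 · ln(0.038)
= 26.60 · (-3.2702) = -86.99 mV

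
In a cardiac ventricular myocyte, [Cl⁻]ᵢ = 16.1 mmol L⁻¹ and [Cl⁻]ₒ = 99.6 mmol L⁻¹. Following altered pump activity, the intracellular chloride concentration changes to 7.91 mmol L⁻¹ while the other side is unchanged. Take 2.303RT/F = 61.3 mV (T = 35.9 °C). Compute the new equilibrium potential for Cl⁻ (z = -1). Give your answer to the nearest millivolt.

-67 mV

After the shift: [Cl⁻]_out = 99.6, [Cl⁻]_in = 7.91 mmol L⁻¹.
E_new = (61.3/-1)·log₁₀(99.6/7.91) = -61.30 · (1.1001) = -67.44 mV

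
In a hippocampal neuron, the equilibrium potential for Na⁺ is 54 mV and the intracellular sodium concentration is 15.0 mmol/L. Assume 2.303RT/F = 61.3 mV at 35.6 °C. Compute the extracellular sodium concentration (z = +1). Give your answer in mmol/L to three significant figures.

Nernst: E = (61.3/1) · log₁₀([out]/[in]), so log₁₀([out]/[in]) = 54.0 × 1 / 61.3 = 0.8809.
[out]/[in] = 10^(0.8809) = 7.602.
[out] = 7.602 × 15.0 = 114 mmol/L.

114 mmol/L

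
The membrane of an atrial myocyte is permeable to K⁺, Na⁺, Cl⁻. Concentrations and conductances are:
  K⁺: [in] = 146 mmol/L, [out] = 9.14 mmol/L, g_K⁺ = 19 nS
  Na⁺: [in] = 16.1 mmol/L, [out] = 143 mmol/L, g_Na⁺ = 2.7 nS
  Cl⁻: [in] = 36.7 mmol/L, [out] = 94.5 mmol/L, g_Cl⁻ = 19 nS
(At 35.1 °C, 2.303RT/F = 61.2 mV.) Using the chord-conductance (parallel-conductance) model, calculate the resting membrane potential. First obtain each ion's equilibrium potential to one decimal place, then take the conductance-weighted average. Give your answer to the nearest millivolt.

-42 mV

E_K⁺ = (61.2/1)·log₁₀(9.14/146) = -73.6 mV
E_Na⁺ = (61.2/1)·log₁₀(143/16.1) = 58.0 mV
E_Cl⁻ = (61.2/-1)·log₁₀(94.5/36.7) = -25.1 mV
Vm = (Σ gᵢEᵢ)/(Σ gᵢ) = (19·-73.6 + 2.7·58.0 + 19·-25.1) / (19 + 2.7 + 19)
= -1718.70 / 40.7 = -42.23 mV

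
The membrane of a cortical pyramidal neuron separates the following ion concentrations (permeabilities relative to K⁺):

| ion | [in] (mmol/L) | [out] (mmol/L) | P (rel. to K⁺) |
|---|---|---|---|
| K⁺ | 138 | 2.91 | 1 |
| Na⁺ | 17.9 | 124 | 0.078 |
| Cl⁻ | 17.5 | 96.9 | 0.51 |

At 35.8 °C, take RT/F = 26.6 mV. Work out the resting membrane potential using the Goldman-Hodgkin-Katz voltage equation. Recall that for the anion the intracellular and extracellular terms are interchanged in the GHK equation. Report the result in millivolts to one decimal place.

Vm = 26.6 · ln[(Σ P·[cation]ₒ + Σ P·[anion]ᵢ) / (Σ P·[cation]ᵢ + Σ P·[anion]ₒ)]
Numerator = 1×2.91 + 0.078×124 + 0.51×17.5 = 21.51
Denominator = 1×138 + 0.078×17.9 + 0.51×96.9 = 188.8
Vm = 26.6 · ln(0.11391) = 26.6 × (-2.1724) = -57.79 mV

-57.8 mV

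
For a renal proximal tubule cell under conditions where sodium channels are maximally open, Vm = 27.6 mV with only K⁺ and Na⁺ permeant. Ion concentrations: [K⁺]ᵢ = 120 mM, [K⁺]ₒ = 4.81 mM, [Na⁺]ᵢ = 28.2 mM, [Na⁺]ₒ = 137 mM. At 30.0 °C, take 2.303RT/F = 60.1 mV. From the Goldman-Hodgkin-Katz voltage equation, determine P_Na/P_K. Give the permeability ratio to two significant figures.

Let α = P_Na/P_K. GHK: Vm = 60.1·log₁₀[(Kₒ + α·Naₒ)/(Kᵢ + α·Naᵢ)].
10^(Vm/60.1) = 10^(27.6/60.1) = 2.879
So 2.879·(Kᵢ + α·Naᵢ) = Kₒ + α·Naₒ → α = (2.879·120.0 − 4.81) / (137.0 − 2.879·28.2)
α = (345.5 − 4.81) / (137.0 − 81.19) = 340.7/55.81 = 6.104

6.1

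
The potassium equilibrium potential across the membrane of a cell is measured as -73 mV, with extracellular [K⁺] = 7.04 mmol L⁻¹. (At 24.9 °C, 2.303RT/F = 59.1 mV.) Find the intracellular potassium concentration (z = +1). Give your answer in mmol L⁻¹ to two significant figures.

120 mmol L⁻¹

Nernst: E = (59.1/1) · log₁₀([out]/[in]), so log₁₀([out]/[in]) = -73.0 × 1 / 59.1 = -1.2352.
[out]/[in] = 10^(-1.2352) = 0.05818.
[in] = 7.04 / 0.05818 = 121 mmol L⁻¹.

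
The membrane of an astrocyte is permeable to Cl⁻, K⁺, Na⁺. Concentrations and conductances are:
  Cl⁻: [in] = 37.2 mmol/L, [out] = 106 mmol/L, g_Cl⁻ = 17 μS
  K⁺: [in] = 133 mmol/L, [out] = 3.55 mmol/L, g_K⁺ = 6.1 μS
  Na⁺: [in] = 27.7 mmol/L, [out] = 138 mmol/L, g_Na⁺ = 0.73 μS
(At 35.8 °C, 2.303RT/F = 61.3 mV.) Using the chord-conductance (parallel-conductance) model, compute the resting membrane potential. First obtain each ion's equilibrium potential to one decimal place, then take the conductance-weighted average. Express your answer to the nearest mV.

E_Cl⁻ = (61.3/-1)·log₁₀(106/37.2) = -27.9 mV
E_K⁺ = (61.3/1)·log₁₀(3.55/133) = -96.5 mV
E_Na⁺ = (61.3/1)·log₁₀(138/27.7) = 42.8 mV
Vm = (Σ gᵢEᵢ)/(Σ gᵢ) = (17·-27.9 + 6.1·-96.5 + 0.73·42.8) / (17 + 6.1 + 0.73)
= -1031.71 / 23.83 = -43.29 mV

-43 mV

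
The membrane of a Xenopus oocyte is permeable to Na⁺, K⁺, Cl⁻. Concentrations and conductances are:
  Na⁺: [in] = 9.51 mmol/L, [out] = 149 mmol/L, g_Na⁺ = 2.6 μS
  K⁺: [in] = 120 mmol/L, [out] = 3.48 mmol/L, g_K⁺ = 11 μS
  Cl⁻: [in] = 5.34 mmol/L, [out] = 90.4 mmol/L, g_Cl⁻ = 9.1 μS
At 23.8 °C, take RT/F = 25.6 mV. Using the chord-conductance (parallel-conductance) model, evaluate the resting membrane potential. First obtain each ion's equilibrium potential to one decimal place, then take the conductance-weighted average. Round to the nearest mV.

-65 mV

E_Na⁺ = (25.6/1)·ln(149/9.51) = 70.4 mV
E_K⁺ = (25.6/1)·ln(3.48/120) = -90.6 mV
E_Cl⁻ = (25.6/-1)·ln(90.4/5.34) = -72.4 mV
Vm = (Σ gᵢEᵢ)/(Σ gᵢ) = (2.6·70.4 + 11·-90.6 + 9.1·-72.4) / (2.6 + 11 + 9.1)
= -1472.40 / 22.7 = -64.86 mV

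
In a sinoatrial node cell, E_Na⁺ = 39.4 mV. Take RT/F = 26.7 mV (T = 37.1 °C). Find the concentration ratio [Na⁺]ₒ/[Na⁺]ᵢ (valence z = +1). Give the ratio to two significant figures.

ln([out]/[in]) = E·z/(26.7) = 39.4 × 1 / 26.7 = 1.4757
[out]/[in] = e^(1.4757) = 4.374

4.4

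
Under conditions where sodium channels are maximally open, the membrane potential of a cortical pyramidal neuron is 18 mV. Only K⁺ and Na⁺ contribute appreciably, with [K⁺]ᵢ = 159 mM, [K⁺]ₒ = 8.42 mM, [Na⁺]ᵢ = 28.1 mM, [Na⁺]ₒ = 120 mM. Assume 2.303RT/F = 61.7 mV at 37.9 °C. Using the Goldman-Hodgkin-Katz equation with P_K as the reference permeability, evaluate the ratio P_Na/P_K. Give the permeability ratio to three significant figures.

4.66

Let α = P_Na/P_K. GHK: Vm = 61.7·log₁₀[(Kₒ + α·Naₒ)/(Kᵢ + α·Naᵢ)].
10^(Vm/61.7) = 10^(18.0/61.7) = 1.9576
So 1.9576·(Kᵢ + α·Naᵢ) = Kₒ + α·Naₒ → α = (1.9576·159.0 − 8.42) / (120.0 − 1.9576·28.1)
α = (311.3 − 8.42) / (120.0 − 55.01) = 302.8/64.99 = 4.66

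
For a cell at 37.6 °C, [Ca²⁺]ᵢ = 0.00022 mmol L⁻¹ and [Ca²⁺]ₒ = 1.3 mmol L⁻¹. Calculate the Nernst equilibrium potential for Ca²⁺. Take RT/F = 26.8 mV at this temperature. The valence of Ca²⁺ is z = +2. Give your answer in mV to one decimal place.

E = (26.8/z) · ln([Ca²⁺]_out/[Ca²⁺]_in) with z = +2.
= (26.8/2) · ln(1.3/0.00022) = 13.40 · ln(5909)
= 13.40 · (8.6842) = 116.37 mV

116.4 mV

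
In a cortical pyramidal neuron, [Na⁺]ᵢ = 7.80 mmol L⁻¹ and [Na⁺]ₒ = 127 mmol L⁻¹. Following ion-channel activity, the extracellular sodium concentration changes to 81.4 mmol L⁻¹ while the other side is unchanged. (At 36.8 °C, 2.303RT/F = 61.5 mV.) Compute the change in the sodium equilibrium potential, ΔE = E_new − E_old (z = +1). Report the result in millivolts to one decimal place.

E_old = (61.5/1)·log₁₀(127/7.80) = 74.52 mV
E_new = (61.5/1)·log₁₀(81.4/7.80) = 62.64 mV
ΔE = 62.64 − (74.52) = -11.88 mV

-11.9 mV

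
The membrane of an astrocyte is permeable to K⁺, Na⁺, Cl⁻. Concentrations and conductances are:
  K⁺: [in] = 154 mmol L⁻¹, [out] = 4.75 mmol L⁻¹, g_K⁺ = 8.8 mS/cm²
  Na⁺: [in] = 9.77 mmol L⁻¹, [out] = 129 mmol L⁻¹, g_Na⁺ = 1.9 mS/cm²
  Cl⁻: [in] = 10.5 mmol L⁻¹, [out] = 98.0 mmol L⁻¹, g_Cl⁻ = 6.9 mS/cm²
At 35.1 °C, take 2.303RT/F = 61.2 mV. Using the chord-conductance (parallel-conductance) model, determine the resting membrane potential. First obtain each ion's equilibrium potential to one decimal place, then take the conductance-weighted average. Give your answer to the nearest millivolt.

E_K⁺ = (61.2/1)·log₁₀(4.75/154) = -92.5 mV
E_Na⁺ = (61.2/1)·log₁₀(129/9.77) = 68.6 mV
E_Cl⁻ = (61.2/-1)·log₁₀(98.0/10.5) = -59.4 mV
Vm = (Σ gᵢEᵢ)/(Σ gᵢ) = (8.8·-92.5 + 1.9·68.6 + 6.9·-59.4) / (8.8 + 1.9 + 6.9)
= -1093.52 / 17.6 = -62.13 mV

-62 mV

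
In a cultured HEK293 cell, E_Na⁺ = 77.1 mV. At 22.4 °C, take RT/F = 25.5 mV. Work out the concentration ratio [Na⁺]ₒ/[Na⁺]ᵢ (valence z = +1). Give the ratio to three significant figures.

ln([out]/[in]) = E·z/(25.5) = 77.1 × 1 / 25.5 = 3.0235
[out]/[in] = e^(3.0235) = 20.56

20.6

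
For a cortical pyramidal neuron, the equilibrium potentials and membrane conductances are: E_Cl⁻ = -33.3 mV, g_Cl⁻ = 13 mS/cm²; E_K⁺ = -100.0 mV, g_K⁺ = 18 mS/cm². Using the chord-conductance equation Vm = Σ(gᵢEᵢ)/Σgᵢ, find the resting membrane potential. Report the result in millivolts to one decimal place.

-72.0 mV

Σ gᵢEᵢ = 13·(-33.3) + 18·(-100.0) = -2232.90
Σ gᵢ = 13 + 18 = 31
Vm = -2232.90 / 31 = -72.03 mV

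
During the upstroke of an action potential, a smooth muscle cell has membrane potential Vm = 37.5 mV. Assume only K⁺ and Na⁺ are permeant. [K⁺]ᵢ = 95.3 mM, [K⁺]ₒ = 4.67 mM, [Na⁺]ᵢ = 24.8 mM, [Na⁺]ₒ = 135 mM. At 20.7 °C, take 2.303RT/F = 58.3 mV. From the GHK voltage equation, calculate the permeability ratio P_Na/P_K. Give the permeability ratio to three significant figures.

16.0

Let α = P_Na/P_K. GHK: Vm = 58.3·log₁₀[(Kₒ + α·Naₒ)/(Kᵢ + α·Naᵢ)].
10^(Vm/58.3) = 10^(37.5/58.3) = 4.3977
So 4.3977·(Kᵢ + α·Naᵢ) = Kₒ + α·Naₒ → α = (4.3977·95.3 − 4.67) / (135.0 − 4.3977·24.8)
α = (419.1 − 4.67) / (135.0 − 109.1) = 414.4/25.94 = 15.98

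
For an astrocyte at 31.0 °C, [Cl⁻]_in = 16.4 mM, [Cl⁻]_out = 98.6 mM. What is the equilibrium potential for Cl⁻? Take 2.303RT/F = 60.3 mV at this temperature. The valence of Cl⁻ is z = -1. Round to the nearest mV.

-47 mV

E = (60.3/z) · log₁₀([Cl⁻]_out/[Cl⁻]_in) with z = -1.
For an anion, dividing by z = -1 reverses the sign.
= (60.3/-1) · log₁₀(98.6/16.4) = -60.30 · log₁₀(6.012)
= -60.30 · (0.7790) = -46.98 mV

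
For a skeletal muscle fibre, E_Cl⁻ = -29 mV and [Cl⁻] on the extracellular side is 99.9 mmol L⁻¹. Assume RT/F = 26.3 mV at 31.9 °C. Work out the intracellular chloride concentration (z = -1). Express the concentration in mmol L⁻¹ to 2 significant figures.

33 mmol L⁻¹

Nernst: E = (26.3/-1) · ln([out]/[in]), so ln([out]/[in]) = -29.0 × -1 / 26.3 = 1.1027.
[out]/[in] = e^(1.1027) = 3.012.
[in] = 99.9 / 3.012 = 33.17 mmol L⁻¹.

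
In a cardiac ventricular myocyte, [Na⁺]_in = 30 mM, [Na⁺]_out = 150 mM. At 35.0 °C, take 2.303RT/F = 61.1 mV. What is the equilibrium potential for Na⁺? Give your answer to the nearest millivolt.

E = (61.1/z) · log₁₀([Na⁺]_out/[Na⁺]_in) with z = +1.
= (61.1/1) · log₁₀(150/30) = 61.10 · log₁₀(5)
= 61.10 · (0.6990) = 42.71 mV

43 mV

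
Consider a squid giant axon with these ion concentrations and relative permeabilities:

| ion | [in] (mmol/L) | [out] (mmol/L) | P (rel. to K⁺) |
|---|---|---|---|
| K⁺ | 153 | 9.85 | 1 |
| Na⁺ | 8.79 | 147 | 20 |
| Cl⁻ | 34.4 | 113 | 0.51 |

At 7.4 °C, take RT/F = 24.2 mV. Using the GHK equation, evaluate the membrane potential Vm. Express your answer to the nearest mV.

49 mV

Vm = 24.2 · ln[(Σ P·[cation]ₒ + Σ P·[anion]ᵢ) / (Σ P·[cation]ᵢ + Σ P·[anion]ₒ)]
Numerator = 1×9.85 + 20×147 + 0.51×34.4 = 2967
Denominator = 1×153 + 20×8.79 + 0.51×113 = 386.4
Vm = 24.2 · ln(7.679) = 24.2 × (2.0385) = 49.33 mV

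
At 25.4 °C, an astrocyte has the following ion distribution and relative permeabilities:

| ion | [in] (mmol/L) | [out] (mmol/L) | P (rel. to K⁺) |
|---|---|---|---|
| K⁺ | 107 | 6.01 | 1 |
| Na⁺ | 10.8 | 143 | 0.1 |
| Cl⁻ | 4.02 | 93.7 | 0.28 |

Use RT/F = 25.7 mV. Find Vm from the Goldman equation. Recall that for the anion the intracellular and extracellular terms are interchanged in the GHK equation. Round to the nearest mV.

-47 mV

Vm = 25.7 · ln[(Σ P·[cation]ₒ + Σ P·[anion]ᵢ) / (Σ P·[cation]ᵢ + Σ P·[anion]ₒ)]
Numerator = 1×6.01 + 0.1×143 + 0.28×4.02 = 21.44
Denominator = 1×107 + 0.1×10.8 + 0.28×93.7 = 134.3
Vm = 25.7 · ln(0.15959) = 25.7 × (-1.8351) = -47.16 mV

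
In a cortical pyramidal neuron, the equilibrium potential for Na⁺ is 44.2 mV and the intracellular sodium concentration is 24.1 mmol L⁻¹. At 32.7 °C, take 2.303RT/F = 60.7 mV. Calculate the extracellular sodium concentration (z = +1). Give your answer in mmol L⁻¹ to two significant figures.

Nernst: E = (60.7/1) · log₁₀([out]/[in]), so log₁₀([out]/[in]) = 44.2 × 1 / 60.7 = 0.7282.
[out]/[in] = 10^(0.7282) = 5.348.
[out] = 5.348 × 24.1 = 128.9 mmol L⁻¹.

130 mmol L⁻¹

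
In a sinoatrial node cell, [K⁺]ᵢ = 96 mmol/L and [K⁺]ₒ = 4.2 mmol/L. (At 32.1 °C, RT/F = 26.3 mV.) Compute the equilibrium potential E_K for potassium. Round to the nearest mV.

-82 mV

E = (26.3/z) · ln([K⁺]_out/[K⁺]_in) with z = +1.
= (26.3/1) · ln(4.2/96) = 26.30 · ln(0.04375)
= 26.30 · (-3.1293) = -82.30 mV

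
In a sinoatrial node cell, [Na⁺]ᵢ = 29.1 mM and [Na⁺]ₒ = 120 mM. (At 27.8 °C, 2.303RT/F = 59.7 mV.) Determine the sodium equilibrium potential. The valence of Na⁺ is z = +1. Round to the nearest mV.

37 mV

E = (59.7/z) · log₁₀([Na⁺]_out/[Na⁺]_in) with z = +1.
= (59.7/1) · log₁₀(120/29.1) = 59.70 · log₁₀(4.124)
= 59.70 · (0.6153) = 36.73 mV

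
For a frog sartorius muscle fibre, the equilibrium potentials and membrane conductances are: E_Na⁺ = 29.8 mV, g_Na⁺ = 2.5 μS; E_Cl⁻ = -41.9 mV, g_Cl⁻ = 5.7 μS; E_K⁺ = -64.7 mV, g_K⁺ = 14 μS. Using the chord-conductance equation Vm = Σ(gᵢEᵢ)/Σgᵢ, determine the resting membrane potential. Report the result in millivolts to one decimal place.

Σ gᵢEᵢ = 2.5·(29.8) + 5.7·(-41.9) + 14·(-64.7) = -1070.13
Σ gᵢ = 2.5 + 5.7 + 14 = 22.2
Vm = -1070.13 / 22.2 = -48.20 mV

-48.2 mV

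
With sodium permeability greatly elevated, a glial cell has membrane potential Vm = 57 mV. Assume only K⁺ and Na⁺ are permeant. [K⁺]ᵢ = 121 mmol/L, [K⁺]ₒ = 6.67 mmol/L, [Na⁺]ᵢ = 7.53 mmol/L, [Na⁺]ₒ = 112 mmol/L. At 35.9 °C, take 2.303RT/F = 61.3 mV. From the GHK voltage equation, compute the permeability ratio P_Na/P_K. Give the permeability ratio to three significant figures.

21.3

Let α = P_Na/P_K. GHK: Vm = 61.3·log₁₀[(Kₒ + α·Naₒ)/(Kᵢ + α·Naᵢ)].
10^(Vm/61.3) = 10^(57.0/61.3) = 8.5085
So 8.5085·(Kᵢ + α·Naᵢ) = Kₒ + α·Naₒ → α = (8.5085·121.0 − 6.67) / (112.0 − 8.5085·7.53)
α = (1030 − 6.67) / (112.0 − 64.07) = 1023/47.93 = 21.34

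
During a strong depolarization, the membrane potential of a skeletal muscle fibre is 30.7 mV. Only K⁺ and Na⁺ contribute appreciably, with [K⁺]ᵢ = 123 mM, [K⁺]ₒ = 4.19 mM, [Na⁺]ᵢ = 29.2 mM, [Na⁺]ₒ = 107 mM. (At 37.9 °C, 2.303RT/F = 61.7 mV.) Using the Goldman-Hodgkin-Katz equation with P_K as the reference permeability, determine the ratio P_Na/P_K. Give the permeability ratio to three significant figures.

25.2

Let α = P_Na/P_K. GHK: Vm = 61.7·log₁₀[(Kₒ + α·Naₒ)/(Kᵢ + α·Naᵢ)].
10^(Vm/61.7) = 10^(30.7/61.7) = 3.1446
So 3.1446·(Kᵢ + α·Naᵢ) = Kₒ + α·Naₒ → α = (3.1446·123.0 − 4.19) / (107.0 − 3.1446·29.2)
α = (386.8 − 4.19) / (107.0 − 91.82) = 382.6/15.18 = 25.21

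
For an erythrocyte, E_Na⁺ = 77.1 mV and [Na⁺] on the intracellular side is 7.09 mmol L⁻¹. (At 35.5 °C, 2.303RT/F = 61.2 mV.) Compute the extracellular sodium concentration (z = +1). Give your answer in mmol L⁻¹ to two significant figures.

130 mmol L⁻¹

Nernst: E = (61.2/1) · log₁₀([out]/[in]), so log₁₀([out]/[in]) = 77.1 × 1 / 61.2 = 1.2598.
[out]/[in] = 10^(1.2598) = 18.19.
[out] = 18.19 × 7.09 = 129 mmol L⁻¹.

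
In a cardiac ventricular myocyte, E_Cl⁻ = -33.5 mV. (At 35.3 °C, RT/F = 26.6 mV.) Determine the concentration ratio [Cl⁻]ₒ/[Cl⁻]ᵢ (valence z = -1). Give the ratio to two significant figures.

ln([out]/[in]) = E·z/(26.6) = -33.5 × -1 / 26.6 = 1.2594
[out]/[in] = e^(1.2594) = 3.523

3.5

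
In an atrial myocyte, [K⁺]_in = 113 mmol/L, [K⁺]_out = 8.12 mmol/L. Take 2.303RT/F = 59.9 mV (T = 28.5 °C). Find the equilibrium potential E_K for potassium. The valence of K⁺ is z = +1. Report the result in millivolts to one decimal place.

-68.5 mV

E = (59.9/z) · log₁₀([K⁺]_out/[K⁺]_in) with z = +1.
= (59.9/1) · log₁₀(8.12/113) = 59.90 · log₁₀(0.07186)
= 59.90 · (-1.1435) = -68.50 mV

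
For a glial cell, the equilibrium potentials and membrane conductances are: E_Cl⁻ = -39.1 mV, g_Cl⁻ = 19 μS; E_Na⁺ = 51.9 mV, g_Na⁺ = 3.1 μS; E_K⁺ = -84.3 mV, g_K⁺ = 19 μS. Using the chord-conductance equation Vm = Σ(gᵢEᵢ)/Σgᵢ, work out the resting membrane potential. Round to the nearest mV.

Σ gᵢEᵢ = 19·(-39.1) + 3.1·(51.9) + 19·(-84.3) = -2183.71
Σ gᵢ = 19 + 3.1 + 19 = 41.1
Vm = -2183.71 / 41.1 = -53.13 mV

-53 mV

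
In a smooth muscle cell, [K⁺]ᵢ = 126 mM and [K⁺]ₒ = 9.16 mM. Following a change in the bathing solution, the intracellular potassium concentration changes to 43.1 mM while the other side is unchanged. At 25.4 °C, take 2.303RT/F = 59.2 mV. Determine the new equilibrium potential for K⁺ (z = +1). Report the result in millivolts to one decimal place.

-39.8 mV

After the shift: [K⁺]_out = 9.16, [K⁺]_in = 43.1 mM.
E_new = (59.2/1)·log₁₀(9.16/43.1) = 59.20 · (-0.6726) = -39.82 mV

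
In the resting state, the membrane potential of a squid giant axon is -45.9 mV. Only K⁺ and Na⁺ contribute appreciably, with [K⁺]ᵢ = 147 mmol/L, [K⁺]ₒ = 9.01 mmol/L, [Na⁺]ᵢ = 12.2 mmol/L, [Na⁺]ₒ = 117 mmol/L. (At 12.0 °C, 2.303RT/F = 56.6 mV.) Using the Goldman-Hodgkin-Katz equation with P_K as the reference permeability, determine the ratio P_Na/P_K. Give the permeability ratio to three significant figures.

0.119

Let α = P_Na/P_K. GHK: Vm = 56.6·log₁₀[(Kₒ + α·Naₒ)/(Kᵢ + α·Naᵢ)].
10^(Vm/56.6) = 10^(-45.9/56.6) = 0.15454
So 0.15454·(Kᵢ + α·Naᵢ) = Kₒ + α·Naₒ → α = (0.15454·147.0 − 9.01) / (117.0 − 0.15454·12.2)
α = (22.72 − 9.01) / (117.0 − 1.885) = 13.71/115.1 = 0.1191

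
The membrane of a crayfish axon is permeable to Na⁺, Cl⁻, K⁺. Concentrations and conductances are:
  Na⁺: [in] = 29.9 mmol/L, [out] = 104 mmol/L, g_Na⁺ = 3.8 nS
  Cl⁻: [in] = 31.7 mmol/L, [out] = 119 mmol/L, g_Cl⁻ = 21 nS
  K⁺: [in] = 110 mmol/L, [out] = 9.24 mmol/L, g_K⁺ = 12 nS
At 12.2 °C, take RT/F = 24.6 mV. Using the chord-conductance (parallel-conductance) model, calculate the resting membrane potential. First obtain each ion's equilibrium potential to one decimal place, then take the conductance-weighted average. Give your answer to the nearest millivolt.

-35 mV

E_Na⁺ = (24.6/1)·ln(104/29.9) = 30.7 mV
E_Cl⁻ = (24.6/-1)·ln(119/31.7) = -32.5 mV
E_K⁺ = (24.6/1)·ln(9.24/110) = -60.9 mV
Vm = (Σ gᵢEᵢ)/(Σ gᵢ) = (3.8·30.7 + 21·-32.5 + 12·-60.9) / (3.8 + 21 + 12)
= -1296.64 / 36.8 = -35.23 mV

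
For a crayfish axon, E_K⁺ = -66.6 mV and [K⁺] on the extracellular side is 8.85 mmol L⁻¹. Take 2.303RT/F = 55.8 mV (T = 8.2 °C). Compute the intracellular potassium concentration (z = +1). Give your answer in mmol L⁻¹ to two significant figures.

140 mmol L⁻¹

Nernst: E = (55.8/1) · log₁₀([out]/[in]), so log₁₀([out]/[in]) = -66.6 × 1 / 55.8 = -1.1935.
[out]/[in] = 10^(-1.1935) = 0.06404.
[in] = 8.85 / 0.06404 = 138.2 mmol L⁻¹.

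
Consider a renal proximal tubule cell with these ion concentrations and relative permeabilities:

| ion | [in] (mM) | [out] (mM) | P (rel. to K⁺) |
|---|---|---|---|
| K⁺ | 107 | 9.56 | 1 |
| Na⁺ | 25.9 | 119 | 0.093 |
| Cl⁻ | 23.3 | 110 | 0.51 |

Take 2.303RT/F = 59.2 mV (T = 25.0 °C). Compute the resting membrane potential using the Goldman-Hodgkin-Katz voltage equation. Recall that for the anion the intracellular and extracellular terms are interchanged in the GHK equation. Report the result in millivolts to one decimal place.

-41.8 mV

Vm = 59.2 · log₁₀[(Σ P·[cation]ₒ + Σ P·[anion]ᵢ) / (Σ P·[cation]ᵢ + Σ P·[anion]ₒ)]
Numerator = 1×9.56 + 0.093×119 + 0.51×23.3 = 32.51
Denominator = 1×107 + 0.093×25.9 + 0.51×110 = 165.5
Vm = 59.2 · log₁₀(0.19642) = 59.2 × (-0.7068) = -41.84 mV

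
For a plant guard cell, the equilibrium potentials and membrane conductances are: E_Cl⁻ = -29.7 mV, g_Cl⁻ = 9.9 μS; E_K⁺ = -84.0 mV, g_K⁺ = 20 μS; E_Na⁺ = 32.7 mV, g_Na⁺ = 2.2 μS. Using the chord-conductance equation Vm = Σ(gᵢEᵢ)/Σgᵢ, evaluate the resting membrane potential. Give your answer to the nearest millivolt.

-59 mV

Σ gᵢEᵢ = 9.9·(-29.7) + 20·(-84.0) + 2.2·(32.7) = -1902.09
Σ gᵢ = 9.9 + 20 + 2.2 = 32.1
Vm = -1902.09 / 32.1 = -59.26 mV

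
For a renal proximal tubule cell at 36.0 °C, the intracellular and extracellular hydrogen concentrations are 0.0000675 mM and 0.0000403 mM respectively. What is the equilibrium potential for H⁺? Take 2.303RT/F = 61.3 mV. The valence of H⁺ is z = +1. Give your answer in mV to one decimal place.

-13.7 mV

E = (61.3/z) · log₁₀([H⁺]_out/[H⁺]_in) with z = +1.
= (61.3/1) · log₁₀(0.0000403/0.0000675) = 61.30 · log₁₀(0.597)
= 61.30 · (-0.2240) = -13.73 mV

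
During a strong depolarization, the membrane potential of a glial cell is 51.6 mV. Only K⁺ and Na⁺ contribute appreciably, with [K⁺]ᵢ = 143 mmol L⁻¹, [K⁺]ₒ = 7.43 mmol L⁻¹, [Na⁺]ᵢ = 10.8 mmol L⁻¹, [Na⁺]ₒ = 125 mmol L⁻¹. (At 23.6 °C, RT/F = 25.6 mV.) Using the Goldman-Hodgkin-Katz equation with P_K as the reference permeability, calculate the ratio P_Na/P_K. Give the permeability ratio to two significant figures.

24

Let α = P_Na/P_K. GHK: Vm = 25.6·ln[(Kₒ + α·Naₒ)/(Kᵢ + α·Naᵢ)].
e^(Vm/25.6) = e^(51.6/25.6) = 7.5054
So 7.5054·(Kᵢ + α·Naᵢ) = Kₒ + α·Naₒ → α = (7.5054·143.0 − 7.43) / (125.0 − 7.5054·10.8)
α = (1073 − 7.43) / (125.0 − 81.06) = 1066/43.94 = 24.26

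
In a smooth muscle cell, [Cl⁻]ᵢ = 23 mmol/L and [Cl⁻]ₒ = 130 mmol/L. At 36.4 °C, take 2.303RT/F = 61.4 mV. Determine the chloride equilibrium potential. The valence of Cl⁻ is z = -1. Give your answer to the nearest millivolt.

-46 mV

E = (61.4/z) · log₁₀([Cl⁻]_out/[Cl⁻]_in) with z = -1.
For an anion, dividing by z = -1 reverses the sign.
= (61.4/-1) · log₁₀(130/23) = -61.40 · log₁₀(5.652)
= -61.40 · (0.7522) = -46.19 mV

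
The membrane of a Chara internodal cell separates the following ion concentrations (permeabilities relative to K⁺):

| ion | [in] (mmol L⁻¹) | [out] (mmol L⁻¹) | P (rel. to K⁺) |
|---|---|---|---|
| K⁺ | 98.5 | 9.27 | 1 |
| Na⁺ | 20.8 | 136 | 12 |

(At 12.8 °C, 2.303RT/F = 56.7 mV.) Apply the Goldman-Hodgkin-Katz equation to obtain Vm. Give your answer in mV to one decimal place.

Vm = 56.7 · log₁₀[(Σ P·[cation]ₒ + Σ P·[anion]ᵢ) / (Σ P·[cation]ᵢ + Σ P·[anion]ₒ)]
Numerator = 1×9.27 + 12×136 = 1641
Denominator = 1×98.5 + 12×20.8 = 348.1
Vm = 56.7 · log₁₀(4.7149) = 56.7 × (0.6735) = 38.19 mV

38.2 mV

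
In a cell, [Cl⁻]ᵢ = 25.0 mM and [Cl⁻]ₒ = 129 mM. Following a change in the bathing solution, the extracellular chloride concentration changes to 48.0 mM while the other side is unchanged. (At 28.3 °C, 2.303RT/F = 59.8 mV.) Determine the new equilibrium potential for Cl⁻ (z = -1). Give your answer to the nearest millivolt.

-17 mV

After the shift: [Cl⁻]_out = 48.0, [Cl⁻]_in = 25.0 mM.
E_new = (59.8/-1)·log₁₀(48.0/25.0) = -59.80 · (0.2833) = -16.94 mV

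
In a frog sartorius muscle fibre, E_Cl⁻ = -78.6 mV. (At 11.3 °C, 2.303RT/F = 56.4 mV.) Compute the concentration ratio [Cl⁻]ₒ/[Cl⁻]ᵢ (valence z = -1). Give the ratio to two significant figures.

25

log₁₀([out]/[in]) = E·z/(56.4) = -78.6 × -1 / 56.4 = 1.3936
[out]/[in] = 10^(1.3936) = 24.75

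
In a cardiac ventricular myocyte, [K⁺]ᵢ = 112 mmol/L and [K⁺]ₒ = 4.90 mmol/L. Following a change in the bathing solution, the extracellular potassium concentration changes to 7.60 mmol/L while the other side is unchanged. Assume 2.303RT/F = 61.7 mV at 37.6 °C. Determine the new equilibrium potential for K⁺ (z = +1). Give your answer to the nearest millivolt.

After the shift: [K⁺]_out = 7.60, [K⁺]_in = 112 mmol/L.
E_new = (61.7/1)·log₁₀(7.60/112) = 61.70 · (-1.1684) = -72.09 mV

-72 mV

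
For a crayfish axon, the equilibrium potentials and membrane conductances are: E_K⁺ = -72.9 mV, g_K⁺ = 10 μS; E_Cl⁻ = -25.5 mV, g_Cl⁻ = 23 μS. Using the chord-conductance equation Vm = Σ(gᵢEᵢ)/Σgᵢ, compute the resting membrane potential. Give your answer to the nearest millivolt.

Σ gᵢEᵢ = 10·(-72.9) + 23·(-25.5) = -1315.50
Σ gᵢ = 10 + 23 = 33
Vm = -1315.50 / 33 = -39.86 mV

-40 mV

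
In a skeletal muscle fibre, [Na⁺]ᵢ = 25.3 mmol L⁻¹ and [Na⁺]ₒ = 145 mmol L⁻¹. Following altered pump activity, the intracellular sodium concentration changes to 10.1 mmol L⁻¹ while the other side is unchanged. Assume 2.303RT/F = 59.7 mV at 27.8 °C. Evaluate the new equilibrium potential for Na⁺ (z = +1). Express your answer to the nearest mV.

69 mV

After the shift: [Na⁺]_out = 145, [Na⁺]_in = 10.1 mmol L⁻¹.
E_new = (59.7/1)·log₁₀(145/10.1) = 59.70 · (1.1570) = 69.08 mV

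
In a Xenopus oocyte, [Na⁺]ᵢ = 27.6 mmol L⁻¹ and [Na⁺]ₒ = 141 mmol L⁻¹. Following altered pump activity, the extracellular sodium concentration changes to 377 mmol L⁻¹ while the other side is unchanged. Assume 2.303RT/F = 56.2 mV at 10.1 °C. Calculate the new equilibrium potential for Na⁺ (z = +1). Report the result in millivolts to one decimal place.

63.8 mV

After the shift: [Na⁺]_out = 377, [Na⁺]_in = 27.6 mmol L⁻¹.
E_new = (56.2/1)·log₁₀(377/27.6) = 56.20 · (1.1354) = 63.81 mV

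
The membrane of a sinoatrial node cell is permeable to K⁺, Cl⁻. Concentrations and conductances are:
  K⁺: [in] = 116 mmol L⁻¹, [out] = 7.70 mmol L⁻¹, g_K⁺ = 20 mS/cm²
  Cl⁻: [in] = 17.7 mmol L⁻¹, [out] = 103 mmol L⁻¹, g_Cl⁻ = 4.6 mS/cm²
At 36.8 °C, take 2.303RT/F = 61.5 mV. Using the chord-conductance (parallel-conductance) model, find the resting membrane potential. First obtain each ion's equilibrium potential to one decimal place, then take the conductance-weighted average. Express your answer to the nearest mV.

E_K⁺ = (61.5/1)·log₁₀(7.70/116) = -72.4 mV
E_Cl⁻ = (61.5/-1)·log₁₀(103/17.7) = -47.0 mV
Vm = (Σ gᵢEᵢ)/(Σ gᵢ) = (20·-72.4 + 4.6·-47.0) / (20 + 4.6)
= -1664.20 / 24.6 = -67.65 mV

-68 mV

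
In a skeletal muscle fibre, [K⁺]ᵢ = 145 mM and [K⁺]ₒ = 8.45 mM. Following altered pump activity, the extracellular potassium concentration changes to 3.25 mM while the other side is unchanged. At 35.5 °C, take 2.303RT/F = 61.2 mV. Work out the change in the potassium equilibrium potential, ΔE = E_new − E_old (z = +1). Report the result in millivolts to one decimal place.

-25.4 mV

E_old = (61.2/1)·log₁₀(8.45/145) = -75.55 mV
E_new = (61.2/1)·log₁₀(3.25/145) = -100.95 mV
ΔE = -100.95 − (-75.55) = -25.40 mV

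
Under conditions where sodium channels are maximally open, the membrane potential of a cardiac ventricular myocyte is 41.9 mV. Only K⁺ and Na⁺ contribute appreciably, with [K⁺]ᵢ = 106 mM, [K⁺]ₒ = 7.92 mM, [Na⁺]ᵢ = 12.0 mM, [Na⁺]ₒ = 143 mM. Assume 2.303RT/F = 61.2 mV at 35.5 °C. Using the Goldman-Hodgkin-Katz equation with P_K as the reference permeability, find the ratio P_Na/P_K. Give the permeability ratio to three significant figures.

Let α = P_Na/P_K. GHK: Vm = 61.2·log₁₀[(Kₒ + α·Naₒ)/(Kᵢ + α·Naᵢ)].
10^(Vm/61.2) = 10^(41.9/61.2) = 4.8377
So 4.8377·(Kᵢ + α·Naᵢ) = Kₒ + α·Naₒ → α = (4.8377·106.0 − 7.92) / (143.0 − 4.8377·12.0)
α = (512.8 − 7.92) / (143.0 − 58.05) = 504.9/84.95 = 5.943

5.94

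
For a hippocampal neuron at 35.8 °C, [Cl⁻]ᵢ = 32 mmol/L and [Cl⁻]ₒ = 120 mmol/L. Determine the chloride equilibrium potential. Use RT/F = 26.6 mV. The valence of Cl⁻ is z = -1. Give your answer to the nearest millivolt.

-35 mV

E = (26.6/z) · ln([Cl⁻]_out/[Cl⁻]_in) with z = -1.
For an anion, dividing by z = -1 reverses the sign.
= (26.6/-1) · ln(120/32) = -26.60 · ln(3.75)
= -26.60 · (1.3218) = -35.16 mV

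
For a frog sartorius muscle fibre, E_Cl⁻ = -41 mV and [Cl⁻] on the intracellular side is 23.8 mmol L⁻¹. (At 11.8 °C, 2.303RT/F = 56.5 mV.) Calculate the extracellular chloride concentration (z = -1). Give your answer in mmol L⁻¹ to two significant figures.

130 mmol L⁻¹

Nernst: E = (56.5/-1) · log₁₀([out]/[in]), so log₁₀([out]/[in]) = -41.0 × -1 / 56.5 = 0.7257.
[out]/[in] = 10^(0.7257) = 5.317.
[out] = 5.317 × 23.8 = 126.5 mmol L⁻¹.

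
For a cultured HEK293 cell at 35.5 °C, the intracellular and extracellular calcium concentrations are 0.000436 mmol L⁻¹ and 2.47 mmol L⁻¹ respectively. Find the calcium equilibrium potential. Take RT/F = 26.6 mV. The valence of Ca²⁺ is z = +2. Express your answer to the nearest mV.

E = (26.6/z) · ln([Ca²⁺]_out/[Ca²⁺]_in) with z = +2.
= (26.6/2) · ln(2.47/0.000436) = 13.30 · ln(5665)
= 13.30 · (8.6421) = 114.94 mV

115 mV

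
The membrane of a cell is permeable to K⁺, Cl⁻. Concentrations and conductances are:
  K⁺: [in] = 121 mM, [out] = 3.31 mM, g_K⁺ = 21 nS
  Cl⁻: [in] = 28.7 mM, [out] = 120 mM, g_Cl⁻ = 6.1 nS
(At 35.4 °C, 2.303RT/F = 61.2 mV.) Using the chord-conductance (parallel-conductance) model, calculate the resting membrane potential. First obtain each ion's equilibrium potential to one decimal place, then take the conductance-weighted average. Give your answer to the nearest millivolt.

E_K⁺ = (61.2/1)·log₁₀(3.31/121) = -95.7 mV
E_Cl⁻ = (61.2/-1)·log₁₀(120/28.7) = -38.0 mV
Vm = (Σ gᵢEᵢ)/(Σ gᵢ) = (21·-95.7 + 6.1·-38.0) / (21 + 6.1)
= -2241.50 / 27.1 = -82.71 mV

-83 mV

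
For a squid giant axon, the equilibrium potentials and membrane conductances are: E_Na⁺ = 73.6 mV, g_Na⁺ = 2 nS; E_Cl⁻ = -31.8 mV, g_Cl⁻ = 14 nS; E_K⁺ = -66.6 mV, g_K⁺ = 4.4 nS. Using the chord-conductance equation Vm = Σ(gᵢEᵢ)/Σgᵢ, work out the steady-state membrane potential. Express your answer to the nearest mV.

Σ gᵢEᵢ = 2·(73.6) + 14·(-31.8) + 4.4·(-66.6) = -591.04
Σ gᵢ = 2 + 14 + 4.4 = 20.4
Vm = -591.04 / 20.4 = -28.97 mV

-29 mV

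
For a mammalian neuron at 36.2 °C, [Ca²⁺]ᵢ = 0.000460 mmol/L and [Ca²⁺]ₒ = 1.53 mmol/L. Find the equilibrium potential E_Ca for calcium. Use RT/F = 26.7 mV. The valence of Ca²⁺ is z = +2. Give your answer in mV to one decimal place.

E = (26.7/z) · ln([Ca²⁺]_out/[Ca²⁺]_in) with z = +2.
= (26.7/2) · ln(1.53/0.000460) = 13.35 · ln(3326)
= 13.35 · (8.1096) = 108.26 mV

108.3 mV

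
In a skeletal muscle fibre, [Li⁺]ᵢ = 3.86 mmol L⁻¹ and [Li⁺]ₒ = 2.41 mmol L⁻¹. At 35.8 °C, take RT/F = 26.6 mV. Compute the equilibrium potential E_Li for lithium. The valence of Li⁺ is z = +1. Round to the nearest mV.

E = (26.6/z) · ln([Li⁺]_out/[Li⁺]_in) with z = +1.
= (26.6/1) · ln(2.41/3.86) = 26.60 · ln(0.6244)
= 26.60 · (-0.4710) = -12.53 mV

-13 mV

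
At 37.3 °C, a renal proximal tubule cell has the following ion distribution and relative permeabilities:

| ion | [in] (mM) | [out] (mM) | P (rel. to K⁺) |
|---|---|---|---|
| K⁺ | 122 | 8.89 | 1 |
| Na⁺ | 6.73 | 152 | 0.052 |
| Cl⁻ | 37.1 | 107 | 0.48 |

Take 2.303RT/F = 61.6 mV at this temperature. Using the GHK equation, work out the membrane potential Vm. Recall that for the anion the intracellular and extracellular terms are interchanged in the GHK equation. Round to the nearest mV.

-43 mV

Vm = 61.6 · log₁₀[(Σ P·[cation]ₒ + Σ P·[anion]ᵢ) / (Σ P·[cation]ᵢ + Σ P·[anion]ₒ)]
Numerator = 1×8.89 + 0.052×152 + 0.48×37.1 = 34.6
Denominator = 1×122 + 0.052×6.73 + 0.48×107 = 173.7
Vm = 61.6 · log₁₀(0.19919) = 61.6 × (-0.7007) = -43.16 mV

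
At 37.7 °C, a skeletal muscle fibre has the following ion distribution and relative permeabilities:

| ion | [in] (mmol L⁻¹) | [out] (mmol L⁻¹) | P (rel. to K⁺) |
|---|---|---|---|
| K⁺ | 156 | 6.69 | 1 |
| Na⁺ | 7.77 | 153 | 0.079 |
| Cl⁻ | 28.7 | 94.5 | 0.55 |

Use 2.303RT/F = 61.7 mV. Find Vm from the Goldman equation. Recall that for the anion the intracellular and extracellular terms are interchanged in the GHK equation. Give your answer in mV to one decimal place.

Vm = 61.7 · log₁₀[(Σ P·[cation]ₒ + Σ P·[anion]ᵢ) / (Σ P·[cation]ᵢ + Σ P·[anion]ₒ)]
Numerator = 1×6.69 + 0.079×153 + 0.55×28.7 = 34.56
Denominator = 1×156 + 0.079×7.77 + 0.55×94.5 = 208.6
Vm = 61.7 · log₁₀(0.16569) = 61.7 × (-0.7807) = -48.17 mV

-48.2 mV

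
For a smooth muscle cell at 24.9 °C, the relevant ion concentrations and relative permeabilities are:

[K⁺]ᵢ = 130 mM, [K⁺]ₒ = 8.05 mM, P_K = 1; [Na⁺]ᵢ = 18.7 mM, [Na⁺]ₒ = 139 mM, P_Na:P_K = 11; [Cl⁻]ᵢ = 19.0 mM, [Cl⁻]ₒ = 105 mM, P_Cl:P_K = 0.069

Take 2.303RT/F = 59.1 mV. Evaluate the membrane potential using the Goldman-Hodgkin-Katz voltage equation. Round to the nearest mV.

Vm = 59.1 · log₁₀[(Σ P·[cation]ₒ + Σ P·[anion]ᵢ) / (Σ P·[cation]ᵢ + Σ P·[anion]ₒ)]
Numerator = 1×8.05 + 11×139 + 0.069×19.0 = 1538
Denominator = 1×130 + 11×18.7 + 0.069×105 = 342.9
Vm = 59.1 · log₁₀(4.4857) = 59.1 × (0.6518) = 38.52 mV

39 mV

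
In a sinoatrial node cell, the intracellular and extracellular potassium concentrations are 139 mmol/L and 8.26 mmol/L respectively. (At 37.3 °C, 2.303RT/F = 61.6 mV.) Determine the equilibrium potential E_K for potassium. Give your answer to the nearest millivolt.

-76 mV

E = (61.6/z) · log₁₀([K⁺]_out/[K⁺]_in) with z = +1.
= (61.6/1) · log₁₀(8.26/139) = 61.60 · log₁₀(0.05942)
= 61.60 · (-1.2260) = -75.52 mV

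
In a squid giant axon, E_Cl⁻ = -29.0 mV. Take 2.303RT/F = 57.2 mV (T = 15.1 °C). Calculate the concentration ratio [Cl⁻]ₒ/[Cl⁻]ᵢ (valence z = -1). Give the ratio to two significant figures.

3.2

log₁₀([out]/[in]) = E·z/(57.2) = -29.0 × -1 / 57.2 = 0.5070
[out]/[in] = 10^(0.5070) = 3.214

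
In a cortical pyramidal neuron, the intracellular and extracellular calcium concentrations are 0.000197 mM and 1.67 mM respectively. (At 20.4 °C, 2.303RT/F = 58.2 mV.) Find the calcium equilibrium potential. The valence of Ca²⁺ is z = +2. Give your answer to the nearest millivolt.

114 mV

E = (58.2/z) · log₁₀([Ca²⁺]_out/[Ca²⁺]_in) with z = +2.
= (58.2/2) · log₁₀(1.67/0.000197) = 29.10 · log₁₀(8477)
= 29.10 · (3.9283) = 114.31 mV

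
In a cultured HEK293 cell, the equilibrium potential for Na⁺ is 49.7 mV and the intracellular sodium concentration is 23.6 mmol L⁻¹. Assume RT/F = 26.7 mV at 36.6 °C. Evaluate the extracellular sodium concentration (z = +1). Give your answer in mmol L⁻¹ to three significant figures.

152 mmol L⁻¹

Nernst: E = (26.7/1) · ln([out]/[in]), so ln([out]/[in]) = 49.7 × 1 / 26.7 = 1.8614.
[out]/[in] = e^(1.8614) = 6.433.
[out] = 6.433 × 23.6 = 151.8 mmol L⁻¹.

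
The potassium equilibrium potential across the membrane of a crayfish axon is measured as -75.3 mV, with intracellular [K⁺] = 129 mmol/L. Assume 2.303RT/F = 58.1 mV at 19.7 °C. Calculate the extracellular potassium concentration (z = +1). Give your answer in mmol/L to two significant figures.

Nernst: E = (58.1/1) · log₁₀([out]/[in]), so log₁₀([out]/[in]) = -75.3 × 1 / 58.1 = -1.2960.
[out]/[in] = 10^(-1.2960) = 0.05058.
[out] = 0.05058 × 129 = 6.525 mmol/L.

6.5 mmol/L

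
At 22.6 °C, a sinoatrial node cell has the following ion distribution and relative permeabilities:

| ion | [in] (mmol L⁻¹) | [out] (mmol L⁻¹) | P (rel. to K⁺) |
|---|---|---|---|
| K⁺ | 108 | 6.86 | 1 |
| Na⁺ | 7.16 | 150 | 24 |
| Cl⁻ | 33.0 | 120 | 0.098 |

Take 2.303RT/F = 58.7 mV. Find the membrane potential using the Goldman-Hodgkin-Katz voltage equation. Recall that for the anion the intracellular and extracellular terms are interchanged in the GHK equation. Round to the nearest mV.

Vm = 58.7 · log₁₀[(Σ P·[cation]ₒ + Σ P·[anion]ᵢ) / (Σ P·[cation]ᵢ + Σ P·[anion]ₒ)]
Numerator = 1×6.86 + 24×150 + 0.098×33.0 = 3610
Denominator = 1×108 + 24×7.16 + 0.098×120 = 291.6
Vm = 58.7 · log₁₀(12.38) = 58.7 × (1.0927) = 64.14 mV

64 mV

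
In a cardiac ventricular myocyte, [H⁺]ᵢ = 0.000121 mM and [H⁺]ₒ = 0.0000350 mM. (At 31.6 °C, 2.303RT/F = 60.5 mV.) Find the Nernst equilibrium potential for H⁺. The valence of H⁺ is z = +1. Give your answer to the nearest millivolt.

-33 mV

E = (60.5/z) · log₁₀([H⁺]_out/[H⁺]_in) with z = +1.
= (60.5/1) · log₁₀(0.0000350/0.000121) = 60.50 · log₁₀(0.2893)
= 60.50 · (-0.5387) = -32.59 mV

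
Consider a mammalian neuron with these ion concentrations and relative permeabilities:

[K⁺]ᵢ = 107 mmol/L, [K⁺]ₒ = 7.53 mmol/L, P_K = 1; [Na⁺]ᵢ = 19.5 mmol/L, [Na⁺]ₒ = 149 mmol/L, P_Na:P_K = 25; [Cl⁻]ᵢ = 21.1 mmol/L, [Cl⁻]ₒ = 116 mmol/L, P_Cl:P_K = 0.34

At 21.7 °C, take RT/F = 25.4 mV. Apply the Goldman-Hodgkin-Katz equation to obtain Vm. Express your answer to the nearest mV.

45 mV

Vm = 25.4 · ln[(Σ P·[cation]ₒ + Σ P·[anion]ᵢ) / (Σ P·[cation]ᵢ + Σ P·[anion]ₒ)]
Numerator = 1×7.53 + 25×149 + 0.34×21.1 = 3740
Denominator = 1×107 + 25×19.5 + 0.34×116 = 633.9
Vm = 25.4 · ln(5.8991) = 25.4 × (1.7748) = 45.08 mV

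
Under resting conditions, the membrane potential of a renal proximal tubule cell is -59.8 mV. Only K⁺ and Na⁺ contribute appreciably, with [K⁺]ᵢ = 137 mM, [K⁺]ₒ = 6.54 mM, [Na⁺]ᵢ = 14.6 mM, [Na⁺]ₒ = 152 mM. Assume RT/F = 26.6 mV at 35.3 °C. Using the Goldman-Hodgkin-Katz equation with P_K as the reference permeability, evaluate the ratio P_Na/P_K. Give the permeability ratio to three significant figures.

Let α = P_Na/P_K. GHK: Vm = 26.6·ln[(Kₒ + α·Naₒ)/(Kᵢ + α·Naᵢ)].
e^(Vm/26.6) = e^(-59.8/26.6) = 0.1056
So 0.1056·(Kᵢ + α·Naᵢ) = Kₒ + α·Naₒ → α = (0.1056·137.0 − 6.54) / (152.0 − 0.1056·14.6)
α = (14.47 − 6.54) / (152.0 − 1.542) = 7.927/150.5 = 0.05268

0.0527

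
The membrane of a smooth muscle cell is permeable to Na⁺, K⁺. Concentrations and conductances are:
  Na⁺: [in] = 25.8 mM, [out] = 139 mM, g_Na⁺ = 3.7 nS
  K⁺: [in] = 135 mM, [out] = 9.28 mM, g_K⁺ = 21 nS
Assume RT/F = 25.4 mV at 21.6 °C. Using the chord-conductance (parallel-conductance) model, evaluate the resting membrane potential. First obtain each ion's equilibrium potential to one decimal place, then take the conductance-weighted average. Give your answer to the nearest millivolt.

E_Na⁺ = (25.4/1)·ln(139/25.8) = 42.8 mV
E_K⁺ = (25.4/1)·ln(9.28/135) = -68.0 mV
Vm = (Σ gᵢEᵢ)/(Σ gᵢ) = (3.7·42.8 + 21·-68.0) / (3.7 + 21)
= -1269.64 / 24.7 = -51.40 mV

-51 mV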